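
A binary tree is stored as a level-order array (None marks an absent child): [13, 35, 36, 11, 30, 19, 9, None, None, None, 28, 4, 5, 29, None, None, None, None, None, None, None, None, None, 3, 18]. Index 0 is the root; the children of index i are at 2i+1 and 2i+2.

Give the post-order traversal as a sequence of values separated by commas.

11, 28, 30, 35, 3, 18, 4, 5, 19, 29, 9, 36, 13

Post-order visits the left subtree, then the right subtree, then the node.
At 13: go left to 35.
  At 35: go left to 11.
    11 is a leaf — visit 11.
  At 35: go right to 30.
    At 30: no left child.
    At 30: go right to 28.
      28 is a leaf — visit 28.
    Visit 30.
  Visit 35.
At 13: go right to 36.
  At 36: go left to 19.
    At 19: go left to 4.
      At 4: go left to 3.
        3 is a leaf — visit 3.
      At 4: go right to 18.
        18 is a leaf — visit 18.
      Visit 4.
    At 19: go right to 5.
      5 is a leaf — visit 5.
    Visit 19.
  At 36: go right to 9.
    At 9: go left to 29.
      29 is a leaf — visit 29.
    At 9: no right child.
    Visit 9.
  Visit 36.
Visit 13.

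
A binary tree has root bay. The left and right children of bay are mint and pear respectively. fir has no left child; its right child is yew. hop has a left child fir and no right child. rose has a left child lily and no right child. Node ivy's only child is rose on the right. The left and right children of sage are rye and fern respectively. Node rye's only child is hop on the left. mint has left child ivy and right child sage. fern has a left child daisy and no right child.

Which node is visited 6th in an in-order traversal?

yew

In-order visits the left subtree, then the node, then the right subtree.
At bay: go left to mint.
  At mint: go left to ivy.
    At ivy: no left child.
    Visit ivy.
    At ivy: go right to rose.
      At rose: go left to lily.
        lily is a leaf — visit lily.
      Visit rose.
      At rose: no right child.
  Visit mint.
  At mint: go right to sage.
    At sage: go left to rye.
      At rye: go left to hop.
        At hop: go left to fir.
          At fir: no left child.
          Visit fir.
          At fir: go right to yew.
            yew is a leaf — visit yew.
        Visit hop.
        At hop: no right child.
      Visit rye.
      At rye: no right child.
    Visit sage.
    At sage: go right to fern.
      At fern: go left to daisy.
        daisy is a leaf — visit daisy.
      Visit fern.
      At fern: no right child.
Visit bay.
At bay: go right to pear.
  pear is a leaf — visit pear.
Full in-order sequence: ivy, lily, rose, mint, fir, yew, hop, rye, sage, daisy, fern, bay, pear.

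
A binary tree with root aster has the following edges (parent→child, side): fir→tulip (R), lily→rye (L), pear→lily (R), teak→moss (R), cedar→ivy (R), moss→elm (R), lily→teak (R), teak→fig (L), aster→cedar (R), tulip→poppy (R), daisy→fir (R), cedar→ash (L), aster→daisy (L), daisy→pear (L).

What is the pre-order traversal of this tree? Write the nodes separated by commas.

Pre-order visits the node, then its left subtree, then its right subtree.
Visit aster.
At aster: go left to daisy.
  Visit daisy.
  At daisy: go left to pear.
    Visit pear.
    At pear: no left child.
    At pear: go right to lily.
      Visit lily.
      At lily: go left to rye.
        rye is a leaf — visit rye.
      At lily: go right to teak.
        Visit teak.
        At teak: go left to fig.
          fig is a leaf — visit fig.
        At teak: go right to moss.
          Visit moss.
          At moss: no left child.
          At moss: go right to elm.
            elm is a leaf — visit elm.
  At daisy: go right to fir.
    Visit fir.
    At fir: no left child.
    At fir: go right to tulip.
      Visit tulip.
      At tulip: no left child.
      At tulip: go right to poppy.
        poppy is a leaf — visit poppy.
At aster: go right to cedar.
  Visit cedar.
  At cedar: go left to ash.
    ash is a leaf — visit ash.
  At cedar: go right to ivy.
    ivy is a leaf — visit ivy.

aster, daisy, pear, lily, rye, teak, fig, moss, elm, fir, tulip, poppy, cedar, ash, ivy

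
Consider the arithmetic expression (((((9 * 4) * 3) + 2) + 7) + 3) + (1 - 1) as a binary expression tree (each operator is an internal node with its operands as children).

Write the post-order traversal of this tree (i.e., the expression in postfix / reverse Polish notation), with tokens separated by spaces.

9 4 * 3 * 2 + 7 + 3 + 1 1 - +

Post-order on an expression tree gives postfix notation: for each operator, emit left operand, right operand, then the operator.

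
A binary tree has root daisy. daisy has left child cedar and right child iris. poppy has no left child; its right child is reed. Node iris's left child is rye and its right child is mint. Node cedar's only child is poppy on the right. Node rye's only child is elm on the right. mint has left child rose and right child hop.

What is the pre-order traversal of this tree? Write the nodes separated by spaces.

daisy cedar poppy reed iris rye elm mint rose hop

Pre-order visits the node, then its left subtree, then its right subtree.
Visit daisy.
At daisy: go left to cedar.
  Visit cedar.
  At cedar: no left child.
  At cedar: go right to poppy.
    Visit poppy.
    At poppy: no left child.
    At poppy: go right to reed.
      reed is a leaf — visit reed.
At daisy: go right to iris.
  Visit iris.
  At iris: go left to rye.
    Visit rye.
    At rye: no left child.
    At rye: go right to elm.
      elm is a leaf — visit elm.
  At iris: go right to mint.
    Visit mint.
    At mint: go left to rose.
      rose is a leaf — visit rose.
    At mint: go right to hop.
      hop is a leaf — visit hop.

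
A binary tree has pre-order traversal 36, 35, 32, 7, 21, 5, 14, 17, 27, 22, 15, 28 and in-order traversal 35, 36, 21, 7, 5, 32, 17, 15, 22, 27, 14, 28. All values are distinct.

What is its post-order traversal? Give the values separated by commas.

35, 21, 5, 7, 15, 22, 27, 17, 28, 14, 32, 36

The first element of pre-order is the root; it splits in-order into left and right subtrees.
Root 36: left subtree has 1 node {35}, right has 10 {21, 7, 5, 32, 17, 15, 22, 27, 14, 28}.
  Root 32: left subtree has 3 nodes {21, 7, 5}, right has 6 {17, 15, 22, 27, 14, 28}.
    Root 7: left subtree has 1 node {21}, right has 1 {5}.
    Root 14: left subtree has 4 nodes {17, 15, 22, 27}, right has 1 {28}.
      Root 17: left subtree has 0 nodes { }, right has 3 {15, 22, 27}.
        Root 27: left subtree has 2 nodes {15, 22}, right has 0 { }.
          Root 22: left subtree has 1 node {15}, right has 0 { }.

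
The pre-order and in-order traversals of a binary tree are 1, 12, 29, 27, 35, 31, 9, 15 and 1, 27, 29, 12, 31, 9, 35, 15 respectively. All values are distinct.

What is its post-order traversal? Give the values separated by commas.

The first element of pre-order is the root; it splits in-order into left and right subtrees.
Root 1: left subtree has 0 nodes { }, right has 7 {27, 29, 12, 31, 9, 35, 15}.
  Root 12: left subtree has 2 nodes {27, 29}, right has 4 {31, 9, 35, 15}.
    Root 29: left subtree has 1 node {27}, right has 0 { }.
    Root 35: left subtree has 2 nodes {31, 9}, right has 1 {15}.
      Root 31: left subtree has 0 nodes { }, right has 1 {9}.

27, 29, 9, 31, 15, 35, 12, 1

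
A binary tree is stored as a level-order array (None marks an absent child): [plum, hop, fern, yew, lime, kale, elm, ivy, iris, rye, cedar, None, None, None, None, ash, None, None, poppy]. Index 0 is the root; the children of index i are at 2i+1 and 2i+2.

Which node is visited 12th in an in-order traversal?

fern

In-order visits the left subtree, then the node, then the right subtree.
At plum: go left to hop.
  At hop: go left to yew.
    At yew: go left to ivy.
      At ivy: go left to ash.
        ash is a leaf — visit ash.
      Visit ivy.
      At ivy: no right child.
    Visit yew.
    At yew: go right to iris.
      At iris: no left child.
      Visit iris.
      At iris: go right to poppy.
        poppy is a leaf — visit poppy.
  Visit hop.
  At hop: go right to lime.
    At lime: go left to rye.
      rye is a leaf — visit rye.
    Visit lime.
    At lime: go right to cedar.
      cedar is a leaf — visit cedar.
Visit plum.
At plum: go right to fern.
  At fern: go left to kale.
    kale is a leaf — visit kale.
  Visit fern.
  At fern: go right to elm.
    elm is a leaf — visit elm.
Full in-order sequence: ash, ivy, yew, iris, poppy, hop, rye, lime, cedar, plum, kale, fern, elm.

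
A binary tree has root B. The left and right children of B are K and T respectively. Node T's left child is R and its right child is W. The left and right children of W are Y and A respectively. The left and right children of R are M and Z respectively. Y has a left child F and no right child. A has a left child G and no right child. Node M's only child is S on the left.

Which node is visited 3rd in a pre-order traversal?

T

Pre-order visits the node, then its left subtree, then its right subtree.
Visit B.
At B: go left to K.
  K is a leaf — visit K.
At B: go right to T.
  Visit T.
  At T: go left to R.
    Visit R.
    At R: go left to M.
      Visit M.
      At M: go left to S.
        S is a leaf — visit S.
      At M: no right child.
    At R: go right to Z.
      Z is a leaf — visit Z.
  At T: go right to W.
    Visit W.
    At W: go left to Y.
      Visit Y.
      At Y: go left to F.
        F is a leaf — visit F.
      At Y: no right child.
    At W: go right to A.
      Visit A.
      At A: go left to G.
        G is a leaf — visit G.
      At A: no right child.
Full pre-order sequence: B, K, T, R, M, S, Z, W, Y, F, A, G.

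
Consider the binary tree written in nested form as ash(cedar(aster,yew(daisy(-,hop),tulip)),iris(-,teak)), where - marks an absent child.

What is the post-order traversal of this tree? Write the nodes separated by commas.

Post-order visits the left subtree, then the right subtree, then the node.
At ash: go left to cedar.
  At cedar: go left to aster.
    aster is a leaf — visit aster.
  At cedar: go right to yew.
    At yew: go left to daisy.
      At daisy: no left child.
      At daisy: go right to hop.
        hop is a leaf — visit hop.
      Visit daisy.
    At yew: go right to tulip.
      tulip is a leaf — visit tulip.
    Visit yew.
  Visit cedar.
At ash: go right to iris.
  At iris: no left child.
  At iris: go right to teak.
    teak is a leaf — visit teak.
  Visit iris.
Visit ash.

aster, hop, daisy, tulip, yew, cedar, teak, iris, ash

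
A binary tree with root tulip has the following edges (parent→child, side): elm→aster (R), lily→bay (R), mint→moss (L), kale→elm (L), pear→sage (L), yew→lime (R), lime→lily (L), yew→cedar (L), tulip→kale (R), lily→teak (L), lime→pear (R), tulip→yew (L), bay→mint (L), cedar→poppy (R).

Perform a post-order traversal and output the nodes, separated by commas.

Post-order visits the left subtree, then the right subtree, then the node.
At tulip: go left to yew.
  At yew: go left to cedar.
    At cedar: no left child.
    At cedar: go right to poppy.
      poppy is a leaf — visit poppy.
    Visit cedar.
  At yew: go right to lime.
    At lime: go left to lily.
      At lily: go left to teak.
        teak is a leaf — visit teak.
      At lily: go right to bay.
        At bay: go left to mint.
          At mint: go left to moss.
            moss is a leaf — visit moss.
          At mint: no right child.
          Visit mint.
        At bay: no right child.
        Visit bay.
      Visit lily.
    At lime: go right to pear.
      At pear: go left to sage.
        sage is a leaf — visit sage.
      At pear: no right child.
      Visit pear.
    Visit lime.
  Visit yew.
At tulip: go right to kale.
  At kale: go left to elm.
    At elm: no left child.
    At elm: go right to aster.
      aster is a leaf — visit aster.
    Visit elm.
  At kale: no right child.
  Visit kale.
Visit tulip.

poppy, cedar, teak, moss, mint, bay, lily, sage, pear, lime, yew, aster, elm, kale, tulip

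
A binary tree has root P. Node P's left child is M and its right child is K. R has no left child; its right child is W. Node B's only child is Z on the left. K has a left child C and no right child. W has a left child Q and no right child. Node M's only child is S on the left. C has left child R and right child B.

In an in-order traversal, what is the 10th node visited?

In-order visits the left subtree, then the node, then the right subtree.
At P: go left to M.
  At M: go left to S.
    S is a leaf — visit S.
  Visit M.
  At M: no right child.
Visit P.
At P: go right to K.
  At K: go left to C.
    At C: go left to R.
      At R: no left child.
      Visit R.
      At R: go right to W.
        At W: go left to Q.
          Q is a leaf — visit Q.
        Visit W.
        At W: no right child.
    Visit C.
    At C: go right to B.
      At B: go left to Z.
        Z is a leaf — visit Z.
      Visit B.
      At B: no right child.
  Visit K.
  At K: no right child.
Full in-order sequence: S, M, P, R, Q, W, C, Z, B, K.

K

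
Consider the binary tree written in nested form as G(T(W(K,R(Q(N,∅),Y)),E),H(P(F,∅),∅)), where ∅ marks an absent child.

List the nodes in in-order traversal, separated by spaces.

K W N Q R Y T E G F P H

In-order visits the left subtree, then the node, then the right subtree.
At G: go left to T.
  At T: go left to W.
    At W: go left to K.
      K is a leaf — visit K.
    Visit W.
    At W: go right to R.
      At R: go left to Q.
        At Q: go left to N.
          N is a leaf — visit N.
        Visit Q.
        At Q: no right child.
      Visit R.
      At R: go right to Y.
        Y is a leaf — visit Y.
  Visit T.
  At T: go right to E.
    E is a leaf — visit E.
Visit G.
At G: go right to H.
  At H: go left to P.
    At P: go left to F.
      F is a leaf — visit F.
    Visit P.
    At P: no right child.
  Visit H.
  At H: no right child.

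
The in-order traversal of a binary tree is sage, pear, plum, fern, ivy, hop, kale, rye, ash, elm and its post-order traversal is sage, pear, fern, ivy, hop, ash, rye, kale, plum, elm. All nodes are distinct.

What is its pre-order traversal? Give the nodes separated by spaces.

The last element of post-order is the root; it splits in-order into left and right subtrees.
Root elm: left subtree has 9 nodes {sage, pear, plum, fern, ivy, hop, kale, rye, ash}, right has 0 { }.
  Root plum: left subtree has 2 nodes {sage, pear}, right has 6 {fern, ivy, hop, kale, rye, ash}.
    Root pear: left subtree has 1 node {sage}, right has 0 { }.
    Root kale: left subtree has 3 nodes {fern, ivy, hop}, right has 2 {rye, ash}.
      Root hop: left subtree has 2 nodes {fern, ivy}, right has 0 { }.
        Root ivy: left subtree has 1 node {fern}, right has 0 { }.
      Root rye: left subtree has 0 nodes { }, right has 1 {ash}.

elm plum pear sage kale hop ivy fern rye ash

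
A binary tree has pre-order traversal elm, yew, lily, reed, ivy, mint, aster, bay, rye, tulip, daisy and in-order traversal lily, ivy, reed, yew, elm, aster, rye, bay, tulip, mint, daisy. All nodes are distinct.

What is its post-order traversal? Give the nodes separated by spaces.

The first element of pre-order is the root; it splits in-order into left and right subtrees.
Root elm: left subtree has 4 nodes {lily, ivy, reed, yew}, right has 6 {aster, rye, bay, tulip, mint, daisy}.
  Root yew: left subtree has 3 nodes {lily, ivy, reed}, right has 0 { }.
    Root lily: left subtree has 0 nodes { }, right has 2 {ivy, reed}.
      Root reed: left subtree has 1 node {ivy}, right has 0 { }.
  Root mint: left subtree has 4 nodes {aster, rye, bay, tulip}, right has 1 {daisy}.
    Root aster: left subtree has 0 nodes { }, right has 3 {rye, bay, tulip}.
      Root bay: left subtree has 1 node {rye}, right has 1 {tulip}.

ivy reed lily yew rye tulip bay aster daisy mint elm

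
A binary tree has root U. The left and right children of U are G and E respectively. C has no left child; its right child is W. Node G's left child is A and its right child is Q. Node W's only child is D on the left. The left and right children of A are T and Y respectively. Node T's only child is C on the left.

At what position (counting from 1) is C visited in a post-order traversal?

Post-order visits the left subtree, then the right subtree, then the node.
At U: go left to G.
  At G: go left to A.
    At A: go left to T.
      At T: go left to C.
        At C: no left child.
        At C: go right to W.
          At W: go left to D.
            D is a leaf — visit D.
          At W: no right child.
          Visit W.
        Visit C.
      At T: no right child.
      Visit T.
    At A: go right to Y.
      Y is a leaf — visit Y.
    Visit A.
  At G: go right to Q.
    Q is a leaf — visit Q.
  Visit G.
At U: go right to E.
  E is a leaf — visit E.
Visit U.
Full post-order sequence: D, W, C, T, Y, A, Q, G, E, U.

3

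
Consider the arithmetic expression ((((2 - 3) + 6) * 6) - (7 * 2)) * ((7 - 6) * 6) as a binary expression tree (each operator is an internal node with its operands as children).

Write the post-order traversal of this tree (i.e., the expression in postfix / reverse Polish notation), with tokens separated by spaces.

Post-order on an expression tree gives postfix notation: for each operator, emit left operand, right operand, then the operator.

2 3 - 6 + 6 * 7 2 * - 7 6 - 6 * *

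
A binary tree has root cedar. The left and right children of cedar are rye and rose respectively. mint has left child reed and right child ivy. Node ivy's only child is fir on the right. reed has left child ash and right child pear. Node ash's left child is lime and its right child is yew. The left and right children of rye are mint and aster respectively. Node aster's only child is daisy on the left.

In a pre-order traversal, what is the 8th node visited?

Pre-order visits the node, then its left subtree, then its right subtree.
Visit cedar.
At cedar: go left to rye.
  Visit rye.
  At rye: go left to mint.
    Visit mint.
    At mint: go left to reed.
      Visit reed.
      At reed: go left to ash.
        Visit ash.
        At ash: go left to lime.
          lime is a leaf — visit lime.
        At ash: go right to yew.
          yew is a leaf — visit yew.
      At reed: go right to pear.
        pear is a leaf — visit pear.
    At mint: go right to ivy.
      Visit ivy.
      At ivy: no left child.
      At ivy: go right to fir.
        fir is a leaf — visit fir.
  At rye: go right to aster.
    Visit aster.
    At aster: go left to daisy.
      daisy is a leaf — visit daisy.
    At aster: no right child.
At cedar: go right to rose.
  rose is a leaf — visit rose.
Full pre-order sequence: cedar, rye, mint, reed, ash, lime, yew, pear, ivy, fir, aster, daisy, rose.

pear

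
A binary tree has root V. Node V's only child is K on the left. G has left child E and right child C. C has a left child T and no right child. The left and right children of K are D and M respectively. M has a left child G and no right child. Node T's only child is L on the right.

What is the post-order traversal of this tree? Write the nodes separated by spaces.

D E L T C G M K V

Post-order visits the left subtree, then the right subtree, then the node.
At V: go left to K.
  At K: go left to D.
    D is a leaf — visit D.
  At K: go right to M.
    At M: go left to G.
      At G: go left to E.
        E is a leaf — visit E.
      At G: go right to C.
        At C: go left to T.
          At T: no left child.
          At T: go right to L.
            L is a leaf — visit L.
          Visit T.
        At C: no right child.
        Visit C.
      Visit G.
    At M: no right child.
    Visit M.
  Visit K.
At V: no right child.
Visit V.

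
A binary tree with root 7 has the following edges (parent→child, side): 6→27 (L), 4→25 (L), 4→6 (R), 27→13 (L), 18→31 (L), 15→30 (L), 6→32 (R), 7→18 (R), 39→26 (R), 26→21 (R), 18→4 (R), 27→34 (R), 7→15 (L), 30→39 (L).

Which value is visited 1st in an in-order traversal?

In-order visits the left subtree, then the node, then the right subtree.
At 7: go left to 15.
  At 15: go left to 30.
    At 30: go left to 39.
      At 39: no left child.
      Visit 39.
      At 39: go right to 26.
        At 26: no left child.
        Visit 26.
        At 26: go right to 21.
          21 is a leaf — visit 21.
    Visit 30.
    At 30: no right child.
  Visit 15.
  At 15: no right child.
Visit 7.
At 7: go right to 18.
  At 18: go left to 31.
    31 is a leaf — visit 31.
  Visit 18.
  At 18: go right to 4.
    At 4: go left to 25.
      25 is a leaf — visit 25.
    Visit 4.
    At 4: go right to 6.
      At 6: go left to 27.
        At 27: go left to 13.
          13 is a leaf — visit 13.
        Visit 27.
        At 27: go right to 34.
          34 is a leaf — visit 34.
      Visit 6.
      At 6: go right to 32.
        32 is a leaf — visit 32.
Full in-order sequence: 39, 26, 21, 30, 15, 7, 31, 18, 25, 4, 13, 27, 34, 6, 32.

39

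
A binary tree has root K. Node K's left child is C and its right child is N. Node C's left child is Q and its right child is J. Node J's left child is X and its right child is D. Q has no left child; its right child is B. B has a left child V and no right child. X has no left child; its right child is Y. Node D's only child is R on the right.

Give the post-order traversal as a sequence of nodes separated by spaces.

V B Q Y X R D J C N K

Post-order visits the left subtree, then the right subtree, then the node.
At K: go left to C.
  At C: go left to Q.
    At Q: no left child.
    At Q: go right to B.
      At B: go left to V.
        V is a leaf — visit V.
      At B: no right child.
      Visit B.
    Visit Q.
  At C: go right to J.
    At J: go left to X.
      At X: no left child.
      At X: go right to Y.
        Y is a leaf — visit Y.
      Visit X.
    At J: go right to D.
      At D: no left child.
      At D: go right to R.
        R is a leaf — visit R.
      Visit D.
    Visit J.
  Visit C.
At K: go right to N.
  N is a leaf — visit N.
Visit K.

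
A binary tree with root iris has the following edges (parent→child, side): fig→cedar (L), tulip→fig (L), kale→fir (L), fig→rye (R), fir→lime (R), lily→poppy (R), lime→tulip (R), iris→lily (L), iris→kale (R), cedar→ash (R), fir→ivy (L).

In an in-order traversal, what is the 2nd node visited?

In-order visits the left subtree, then the node, then the right subtree.
At iris: go left to lily.
  At lily: no left child.
  Visit lily.
  At lily: go right to poppy.
    poppy is a leaf — visit poppy.
Visit iris.
At iris: go right to kale.
  At kale: go left to fir.
    At fir: go left to ivy.
      ivy is a leaf — visit ivy.
    Visit fir.
    At fir: go right to lime.
      At lime: no left child.
      Visit lime.
      At lime: go right to tulip.
        At tulip: go left to fig.
          At fig: go left to cedar.
            At cedar: no left child.
            Visit cedar.
            At cedar: go right to ash.
              ash is a leaf — visit ash.
          Visit fig.
          At fig: go right to rye.
            rye is a leaf — visit rye.
        Visit tulip.
        At tulip: no right child.
  Visit kale.
  At kale: no right child.
Full in-order sequence: lily, poppy, iris, ivy, fir, lime, cedar, ash, fig, rye, tulip, kale.

poppy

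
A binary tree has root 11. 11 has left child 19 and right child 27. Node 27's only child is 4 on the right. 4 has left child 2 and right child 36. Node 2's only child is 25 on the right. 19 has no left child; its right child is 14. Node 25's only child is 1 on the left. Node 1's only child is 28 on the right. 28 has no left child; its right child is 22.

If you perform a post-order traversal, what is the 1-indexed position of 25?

6

Post-order visits the left subtree, then the right subtree, then the node.
At 11: go left to 19.
  At 19: no left child.
  At 19: go right to 14.
    14 is a leaf — visit 14.
  Visit 19.
At 11: go right to 27.
  At 27: no left child.
  At 27: go right to 4.
    At 4: go left to 2.
      At 2: no left child.
      At 2: go right to 25.
        At 25: go left to 1.
          At 1: no left child.
          At 1: go right to 28.
            At 28: no left child.
            At 28: go right to 22.
              22 is a leaf — visit 22.
            Visit 28.
          Visit 1.
        At 25: no right child.
        Visit 25.
      Visit 2.
    At 4: go right to 36.
      36 is a leaf — visit 36.
    Visit 4.
  Visit 27.
Visit 11.
Full post-order sequence: 14, 19, 22, 28, 1, 25, 2, 36, 4, 27, 11.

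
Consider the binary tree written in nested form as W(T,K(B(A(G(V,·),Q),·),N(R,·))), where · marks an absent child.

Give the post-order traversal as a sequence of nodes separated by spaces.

T V G Q A B R N K W

Post-order visits the left subtree, then the right subtree, then the node.
At W: go left to T.
  T is a leaf — visit T.
At W: go right to K.
  At K: go left to B.
    At B: go left to A.
      At A: go left to G.
        At G: go left to V.
          V is a leaf — visit V.
        At G: no right child.
        Visit G.
      At A: go right to Q.
        Q is a leaf — visit Q.
      Visit A.
    At B: no right child.
    Visit B.
  At K: go right to N.
    At N: go left to R.
      R is a leaf — visit R.
    At N: no right child.
    Visit N.
  Visit K.
Visit W.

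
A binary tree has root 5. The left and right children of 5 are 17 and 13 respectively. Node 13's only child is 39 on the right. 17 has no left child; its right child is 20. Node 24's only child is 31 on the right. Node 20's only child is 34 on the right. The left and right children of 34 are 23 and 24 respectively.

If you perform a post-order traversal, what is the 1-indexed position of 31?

Post-order visits the left subtree, then the right subtree, then the node.
At 5: go left to 17.
  At 17: no left child.
  At 17: go right to 20.
    At 20: no left child.
    At 20: go right to 34.
      At 34: go left to 23.
        23 is a leaf — visit 23.
      At 34: go right to 24.
        At 24: no left child.
        At 24: go right to 31.
          31 is a leaf — visit 31.
        Visit 24.
      Visit 34.
    Visit 20.
  Visit 17.
At 5: go right to 13.
  At 13: no left child.
  At 13: go right to 39.
    39 is a leaf — visit 39.
  Visit 13.
Visit 5.
Full post-order sequence: 23, 31, 24, 34, 20, 17, 39, 13, 5.

2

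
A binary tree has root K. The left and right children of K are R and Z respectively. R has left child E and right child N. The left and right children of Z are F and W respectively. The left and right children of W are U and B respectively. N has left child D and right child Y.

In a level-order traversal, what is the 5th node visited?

N

Level-order visits nodes level by level from the root, left to right within each level.
Level 0: K
Level 1: R, Z
Level 2: E, N, F, W
Level 3: D, Y, U, B
Full level-order sequence: K, R, Z, E, N, F, W, D, Y, U, B.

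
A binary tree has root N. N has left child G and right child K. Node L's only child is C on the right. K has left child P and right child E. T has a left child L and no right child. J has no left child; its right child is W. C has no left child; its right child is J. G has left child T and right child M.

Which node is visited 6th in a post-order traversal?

Post-order visits the left subtree, then the right subtree, then the node.
At N: go left to G.
  At G: go left to T.
    At T: go left to L.
      At L: no left child.
      At L: go right to C.
        At C: no left child.
        At C: go right to J.
          At J: no left child.
          At J: go right to W.
            W is a leaf — visit W.
          Visit J.
        Visit C.
      Visit L.
    At T: no right child.
    Visit T.
  At G: go right to M.
    M is a leaf — visit M.
  Visit G.
At N: go right to K.
  At K: go left to P.
    P is a leaf — visit P.
  At K: go right to E.
    E is a leaf — visit E.
  Visit K.
Visit N.
Full post-order sequence: W, J, C, L, T, M, G, P, E, K, N.

M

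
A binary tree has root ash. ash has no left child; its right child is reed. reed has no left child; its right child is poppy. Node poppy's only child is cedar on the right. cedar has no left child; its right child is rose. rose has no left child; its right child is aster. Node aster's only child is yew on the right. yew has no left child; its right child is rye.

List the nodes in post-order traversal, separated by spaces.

Post-order visits the left subtree, then the right subtree, then the node.
At ash: no left child.
At ash: go right to reed.
  At reed: no left child.
  At reed: go right to poppy.
    At poppy: no left child.
    At poppy: go right to cedar.
      At cedar: no left child.
      At cedar: go right to rose.
        At rose: no left child.
        At rose: go right to aster.
          At aster: no left child.
          At aster: go right to yew.
            At yew: no left child.
            At yew: go right to rye.
              rye is a leaf — visit rye.
            Visit yew.
          Visit aster.
        Visit rose.
      Visit cedar.
    Visit poppy.
  Visit reed.
Visit ash.

rye yew aster rose cedar poppy reed ash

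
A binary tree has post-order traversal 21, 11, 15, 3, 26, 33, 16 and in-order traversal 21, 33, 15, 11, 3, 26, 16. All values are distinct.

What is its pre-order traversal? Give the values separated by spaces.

The last element of post-order is the root; it splits in-order into left and right subtrees.
Root 16: left subtree has 6 nodes {21, 33, 15, 11, 3, 26}, right has 0 { }.
  Root 33: left subtree has 1 node {21}, right has 4 {15, 11, 3, 26}.
    Root 26: left subtree has 3 nodes {15, 11, 3}, right has 0 { }.
      Root 3: left subtree has 2 nodes {15, 11}, right has 0 { }.
        Root 15: left subtree has 0 nodes { }, right has 1 {11}.

16 33 21 26 3 15 11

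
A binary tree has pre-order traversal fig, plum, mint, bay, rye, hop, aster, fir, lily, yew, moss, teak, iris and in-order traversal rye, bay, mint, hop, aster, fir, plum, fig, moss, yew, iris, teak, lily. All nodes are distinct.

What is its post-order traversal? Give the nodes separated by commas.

The first element of pre-order is the root; it splits in-order into left and right subtrees.
Root fig: left subtree has 7 nodes {rye, bay, mint, hop, aster, fir, plum}, right has 5 {moss, yew, iris, teak, lily}.
  Root plum: left subtree has 6 nodes {rye, bay, mint, hop, aster, fir}, right has 0 { }.
    Root mint: left subtree has 2 nodes {rye, bay}, right has 3 {hop, aster, fir}.
      Root bay: left subtree has 1 node {rye}, right has 0 { }.
      Root hop: left subtree has 0 nodes { }, right has 2 {aster, fir}.
        Root aster: left subtree has 0 nodes { }, right has 1 {fir}.
  Root lily: left subtree has 4 nodes {moss, yew, iris, teak}, right has 0 { }.
    Root yew: left subtree has 1 node {moss}, right has 2 {iris, teak}.
      Root teak: left subtree has 1 node {iris}, right has 0 { }.

rye, bay, fir, aster, hop, mint, plum, moss, iris, teak, yew, lily, fig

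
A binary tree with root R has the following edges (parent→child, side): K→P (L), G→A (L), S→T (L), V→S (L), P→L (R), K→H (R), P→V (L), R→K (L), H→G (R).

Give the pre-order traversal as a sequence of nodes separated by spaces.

Pre-order visits the node, then its left subtree, then its right subtree.
Visit R.
At R: go left to K.
  Visit K.
  At K: go left to P.
    Visit P.
    At P: go left to V.
      Visit V.
      At V: go left to S.
        Visit S.
        At S: go left to T.
          T is a leaf — visit T.
        At S: no right child.
      At V: no right child.
    At P: go right to L.
      L is a leaf — visit L.
  At K: go right to H.
    Visit H.
    At H: no left child.
    At H: go right to G.
      Visit G.
      At G: go left to A.
        A is a leaf — visit A.
      At G: no right child.
At R: no right child.

R K P V S T L H G A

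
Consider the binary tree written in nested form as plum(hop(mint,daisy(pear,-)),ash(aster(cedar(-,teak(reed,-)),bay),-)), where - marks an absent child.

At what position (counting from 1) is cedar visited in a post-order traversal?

Post-order visits the left subtree, then the right subtree, then the node.
At plum: go left to hop.
  At hop: go left to mint.
    mint is a leaf — visit mint.
  At hop: go right to daisy.
    At daisy: go left to pear.
      pear is a leaf — visit pear.
    At daisy: no right child.
    Visit daisy.
  Visit hop.
At plum: go right to ash.
  At ash: go left to aster.
    At aster: go left to cedar.
      At cedar: no left child.
      At cedar: go right to teak.
        At teak: go left to reed.
          reed is a leaf — visit reed.
        At teak: no right child.
        Visit teak.
      Visit cedar.
    At aster: go right to bay.
      bay is a leaf — visit bay.
    Visit aster.
  At ash: no right child.
  Visit ash.
Visit plum.
Full post-order sequence: mint, pear, daisy, hop, reed, teak, cedar, bay, aster, ash, plum.

7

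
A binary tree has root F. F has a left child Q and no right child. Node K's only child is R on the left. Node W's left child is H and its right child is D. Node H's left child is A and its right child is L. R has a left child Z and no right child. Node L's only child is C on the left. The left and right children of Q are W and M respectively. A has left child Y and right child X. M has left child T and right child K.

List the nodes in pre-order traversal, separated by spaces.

F Q W H A Y X L C D M T K R Z

Pre-order visits the node, then its left subtree, then its right subtree.
Visit F.
At F: go left to Q.
  Visit Q.
  At Q: go left to W.
    Visit W.
    At W: go left to H.
      Visit H.
      At H: go left to A.
        Visit A.
        At A: go left to Y.
          Y is a leaf — visit Y.
        At A: go right to X.
          X is a leaf — visit X.
      At H: go right to L.
        Visit L.
        At L: go left to C.
          C is a leaf — visit C.
        At L: no right child.
    At W: go right to D.
      D is a leaf — visit D.
  At Q: go right to M.
    Visit M.
    At M: go left to T.
      T is a leaf — visit T.
    At M: go right to K.
      Visit K.
      At K: go left to R.
        Visit R.
        At R: go left to Z.
          Z is a leaf — visit Z.
        At R: no right child.
      At K: no right child.
At F: no right child.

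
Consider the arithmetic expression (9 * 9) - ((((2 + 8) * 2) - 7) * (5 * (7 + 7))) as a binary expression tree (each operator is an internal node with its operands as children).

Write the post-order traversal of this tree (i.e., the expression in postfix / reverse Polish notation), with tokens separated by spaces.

Post-order on an expression tree gives postfix notation: for each operator, emit left operand, right operand, then the operator.

9 9 * 2 8 + 2 * 7 - 5 7 7 + * * -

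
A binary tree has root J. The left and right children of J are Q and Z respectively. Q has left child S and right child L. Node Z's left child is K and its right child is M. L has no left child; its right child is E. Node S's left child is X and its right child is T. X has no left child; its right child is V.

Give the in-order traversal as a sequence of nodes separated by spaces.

X V S T Q L E J K Z M

In-order visits the left subtree, then the node, then the right subtree.
At J: go left to Q.
  At Q: go left to S.
    At S: go left to X.
      At X: no left child.
      Visit X.
      At X: go right to V.
        V is a leaf — visit V.
    Visit S.
    At S: go right to T.
      T is a leaf — visit T.
  Visit Q.
  At Q: go right to L.
    At L: no left child.
    Visit L.
    At L: go right to E.
      E is a leaf — visit E.
Visit J.
At J: go right to Z.
  At Z: go left to K.
    K is a leaf — visit K.
  Visit Z.
  At Z: go right to M.
    M is a leaf — visit M.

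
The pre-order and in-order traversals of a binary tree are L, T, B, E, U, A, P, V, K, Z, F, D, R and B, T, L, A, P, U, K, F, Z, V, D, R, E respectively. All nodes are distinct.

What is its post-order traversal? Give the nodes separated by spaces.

The first element of pre-order is the root; it splits in-order into left and right subtrees.
Root L: left subtree has 2 nodes {B, T}, right has 10 {A, P, U, K, F, Z, V, D, R, E}.
  Root T: left subtree has 1 node {B}, right has 0 { }.
  Root E: left subtree has 9 nodes {A, P, U, K, F, Z, V, D, R}, right has 0 { }.
    Root U: left subtree has 2 nodes {A, P}, right has 6 {K, F, Z, V, D, R}.
      Root A: left subtree has 0 nodes { }, right has 1 {P}.
      Root V: left subtree has 3 nodes {K, F, Z}, right has 2 {D, R}.
        Root K: left subtree has 0 nodes { }, right has 2 {F, Z}.
          Root Z: left subtree has 1 node {F}, right has 0 { }.
        Root D: left subtree has 0 nodes { }, right has 1 {R}.

B T P A F Z K R D V U E L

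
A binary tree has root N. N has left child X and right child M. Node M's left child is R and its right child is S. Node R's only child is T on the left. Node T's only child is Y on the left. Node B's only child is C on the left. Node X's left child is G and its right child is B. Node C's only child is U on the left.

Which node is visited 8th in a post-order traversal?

Post-order visits the left subtree, then the right subtree, then the node.
At N: go left to X.
  At X: go left to G.
    G is a leaf — visit G.
  At X: go right to B.
    At B: go left to C.
      At C: go left to U.
        U is a leaf — visit U.
      At C: no right child.
      Visit C.
    At B: no right child.
    Visit B.
  Visit X.
At N: go right to M.
  At M: go left to R.
    At R: go left to T.
      At T: go left to Y.
        Y is a leaf — visit Y.
      At T: no right child.
      Visit T.
    At R: no right child.
    Visit R.
  At M: go right to S.
    S is a leaf — visit S.
  Visit M.
Visit N.
Full post-order sequence: G, U, C, B, X, Y, T, R, S, M, N.

R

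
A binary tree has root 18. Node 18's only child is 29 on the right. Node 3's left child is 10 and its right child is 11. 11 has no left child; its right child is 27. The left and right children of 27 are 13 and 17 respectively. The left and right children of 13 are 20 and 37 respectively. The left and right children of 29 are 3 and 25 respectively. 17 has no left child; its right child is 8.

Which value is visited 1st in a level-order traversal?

18

Level-order visits nodes level by level from the root, left to right within each level.
Level 0: 18
Level 1: 29
Level 2: 3, 25
Level 3: 10, 11
Level 4: 27
Level 5: 13, 17
Level 6: 20, 37, 8
Full level-order sequence: 18, 29, 3, 25, 10, 11, 27, 13, 17, 20, 37, 8.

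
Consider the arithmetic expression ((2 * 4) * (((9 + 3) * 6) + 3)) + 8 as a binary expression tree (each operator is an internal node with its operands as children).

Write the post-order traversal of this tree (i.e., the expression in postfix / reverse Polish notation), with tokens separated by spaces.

Post-order on an expression tree gives postfix notation: for each operator, emit left operand, right operand, then the operator.

2 4 * 9 3 + 6 * 3 + * 8 +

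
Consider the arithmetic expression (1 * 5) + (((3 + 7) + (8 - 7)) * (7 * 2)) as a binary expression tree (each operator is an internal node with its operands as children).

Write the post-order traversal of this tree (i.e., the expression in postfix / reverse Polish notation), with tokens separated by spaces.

Post-order on an expression tree gives postfix notation: for each operator, emit left operand, right operand, then the operator.

1 5 * 3 7 + 8 7 - + 7 2 * * +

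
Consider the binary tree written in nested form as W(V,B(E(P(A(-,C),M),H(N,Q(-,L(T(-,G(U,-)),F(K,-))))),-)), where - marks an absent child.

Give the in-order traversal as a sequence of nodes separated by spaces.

In-order visits the left subtree, then the node, then the right subtree.
At W: go left to V.
  V is a leaf — visit V.
Visit W.
At W: go right to B.
  At B: go left to E.
    At E: go left to P.
      At P: go left to A.
        At A: no left child.
        Visit A.
        At A: go right to C.
          C is a leaf — visit C.
      Visit P.
      At P: go right to M.
        M is a leaf — visit M.
    Visit E.
    At E: go right to H.
      At H: go left to N.
        N is a leaf — visit N.
      Visit H.
      At H: go right to Q.
        At Q: no left child.
        Visit Q.
        At Q: go right to L.
          At L: go left to T.
            At T: no left child.
            Visit T.
            At T: go right to G.
              At G: go left to U.
                U is a leaf — visit U.
              Visit G.
              At G: no right child.
          Visit L.
          At L: go right to F.
            At F: go left to K.
              K is a leaf — visit K.
            Visit F.
            At F: no right child.
  Visit B.
  At B: no right child.

V W A C P M E N H Q T U G L K F B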